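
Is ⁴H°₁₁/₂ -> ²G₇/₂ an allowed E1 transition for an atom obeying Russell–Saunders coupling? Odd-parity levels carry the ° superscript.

Reading off the term symbols: S 3/2→1/2, L 5→4, J 11/2→7/2, parity odd→even.
Parity must change: odd → even — passes.
ΔS = 0: S: 3/2 → 1/2 — fails.
ΔL = 0, ±1 (not L=0↔0): L: 5 → 4, ΔL = -1 — passes.
ΔJ = 0, ±1 (not J=0↔0): J: 11/2 → 7/2, ΔJ = -2 — fails.
Rule(s) violated: ΔS, ΔJ.

forbidden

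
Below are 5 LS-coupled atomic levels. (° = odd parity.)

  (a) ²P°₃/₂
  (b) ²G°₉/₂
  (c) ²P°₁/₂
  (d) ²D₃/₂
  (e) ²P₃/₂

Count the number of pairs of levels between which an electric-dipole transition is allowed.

(a)–(b): forbidden (parity, ΔL, ΔJ).
(a)–(c): forbidden (parity).
(a)–(d): allowed.
(a)–(e): allowed.
(b)–(c): forbidden (parity, ΔL, ΔJ).
(b)–(d): forbidden (ΔL, ΔJ).
(b)–(e): forbidden (ΔL, ΔJ).
(c)–(d): allowed.
(c)–(e): allowed.
(d)–(e): forbidden (parity).
Allowed pairs: 4 of 10.

4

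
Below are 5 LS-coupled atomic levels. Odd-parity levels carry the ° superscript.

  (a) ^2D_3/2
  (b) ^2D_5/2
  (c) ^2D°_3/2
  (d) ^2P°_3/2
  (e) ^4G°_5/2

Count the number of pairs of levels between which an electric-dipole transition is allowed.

4

(a)–(b): forbidden (parity).
(a)–(c): allowed.
(a)–(d): allowed.
(a)–(e): forbidden (ΔS, ΔL).
(b)–(c): allowed.
(b)–(d): allowed.
(b)–(e): forbidden (ΔS, ΔL).
(c)–(d): forbidden (parity).
(c)–(e): forbidden (parity, ΔS, ΔL).
(d)–(e): forbidden (parity, ΔS, ΔL).
Allowed pairs: 4 of 10.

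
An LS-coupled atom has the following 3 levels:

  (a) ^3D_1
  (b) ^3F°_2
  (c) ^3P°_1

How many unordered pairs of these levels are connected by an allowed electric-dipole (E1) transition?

2

(a)–(b): allowed.
(a)–(c): allowed.
(b)–(c): forbidden (parity, ΔL).
Allowed pairs: 2 of 3.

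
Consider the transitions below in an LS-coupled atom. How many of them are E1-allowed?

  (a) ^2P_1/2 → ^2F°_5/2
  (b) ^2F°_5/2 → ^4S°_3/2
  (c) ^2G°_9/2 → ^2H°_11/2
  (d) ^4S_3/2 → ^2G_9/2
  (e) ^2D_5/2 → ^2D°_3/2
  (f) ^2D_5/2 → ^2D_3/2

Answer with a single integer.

(a) forbidden (ΔL, ΔJ fail)
(b) forbidden (parity, ΔS, ΔL fail)
(c) forbidden (parity fails)
(d) forbidden (parity, ΔS, ΔL, ΔJ fail)
(e) allowed
(f) forbidden (parity fails)
Total allowed: 1 of 6.

1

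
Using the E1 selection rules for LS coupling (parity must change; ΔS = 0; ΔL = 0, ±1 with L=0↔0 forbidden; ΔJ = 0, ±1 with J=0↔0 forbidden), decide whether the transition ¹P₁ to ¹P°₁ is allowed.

Initial level: S=0, L=1, J=1, parity even. Final level: S=0, L=1, J=1, parity odd.
ΔL = 0, ±1 (not L=0↔0): L: 1 → 1, ΔL = +0 — ok.
ΔS = 0: S: 0 → 0 — ok.
Parity must change: even → odd — ok.
ΔJ = 0, ±1 (not J=0↔0): J: 1 → 1, ΔJ = +0 — ok.
All four E1 rules are satisfied.

allowed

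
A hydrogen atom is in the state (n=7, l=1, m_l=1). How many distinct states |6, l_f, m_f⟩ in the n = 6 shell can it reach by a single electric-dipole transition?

4

E1 requires Δl = ±1, so l_f ∈ {0, 2}; with 0 ≤ l_f ≤ n_f−1 = 5, the allowed l_f values are {0, 2}.
For l_f = 0: m_f ∈ {m_i−1, m_i, m_i+1} ∩ [−0, 0] = {0} → 1 state.
For l_f = 2: m_f ∈ {m_i−1, m_i, m_i+1} ∩ [−2, 2] = {0, 1, 2} → 3 states.
Total: 4.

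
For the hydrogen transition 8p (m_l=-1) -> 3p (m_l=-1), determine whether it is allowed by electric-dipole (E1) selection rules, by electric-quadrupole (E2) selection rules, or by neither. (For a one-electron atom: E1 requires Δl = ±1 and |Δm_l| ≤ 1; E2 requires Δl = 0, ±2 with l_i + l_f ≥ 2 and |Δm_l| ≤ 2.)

Δl = 1 − 1 = +0; l_i + l_f = 2.
Δm_l = +0.
E1 (Δl = ±1, |Δm_l| ≤ 1): not satisfied.
E2 (Δl = 0,±2, l_i+l_f ≥ 2, |Δm_l| ≤ 2): satisfied.

E2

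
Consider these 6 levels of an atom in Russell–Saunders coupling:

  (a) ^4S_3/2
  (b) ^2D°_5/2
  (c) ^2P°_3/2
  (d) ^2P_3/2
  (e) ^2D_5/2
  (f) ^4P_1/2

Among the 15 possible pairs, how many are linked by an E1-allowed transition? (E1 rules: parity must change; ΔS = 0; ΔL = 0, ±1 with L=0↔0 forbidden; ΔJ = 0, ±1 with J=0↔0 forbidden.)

4

(a)–(b): forbidden (ΔS, ΔL).
(a)–(c): forbidden (ΔS).
(a)–(d): forbidden (parity, ΔS).
(a)–(e): forbidden (parity, ΔS, ΔL).
(a)–(f): forbidden (parity).
(b)–(c): forbidden (parity).
(b)–(d): allowed.
(b)–(e): allowed.
(b)–(f): forbidden (ΔS, ΔJ).
(c)–(d): allowed.
(c)–(e): allowed.
(c)–(f): forbidden (ΔS).
(d)–(e): forbidden (parity).
(d)–(f): forbidden (parity, ΔS).
(e)–(f): forbidden (parity, ΔS, ΔJ).
Allowed pairs: 4 of 15.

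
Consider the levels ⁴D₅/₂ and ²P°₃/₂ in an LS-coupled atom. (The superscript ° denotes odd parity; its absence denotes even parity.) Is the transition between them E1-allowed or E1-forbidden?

forbidden

Initial level: S=3/2, L=2, J=5/2, parity even. Final level: S=1/2, L=1, J=3/2, parity odd.
Parity must change: even → odd — passes.
ΔS = 0: S: 3/2 → 1/2 — fails.
ΔL = 0, ±1 (not L=0↔0): L: 2 → 1, ΔL = -1 — passes.
ΔJ = 0, ±1 (not J=0↔0): J: 5/2 → 3/2, ΔJ = -1 — passes.
Rule(s) violated: ΔS.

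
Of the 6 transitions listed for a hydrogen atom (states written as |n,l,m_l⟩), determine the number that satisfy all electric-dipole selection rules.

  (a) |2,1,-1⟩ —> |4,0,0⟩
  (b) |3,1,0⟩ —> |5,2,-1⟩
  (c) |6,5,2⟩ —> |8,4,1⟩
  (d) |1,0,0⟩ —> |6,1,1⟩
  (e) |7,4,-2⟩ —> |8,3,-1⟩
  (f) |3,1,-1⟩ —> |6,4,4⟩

(a) allowed
(b) allowed
(c) allowed
(d) allowed
(e) allowed
(f) forbidden — Δl = +3 (E1 requires Δl = ±1); Δm_l = +5 (E1 requires Δm_l = 0, ±1)
Total allowed: 5 of 6.

5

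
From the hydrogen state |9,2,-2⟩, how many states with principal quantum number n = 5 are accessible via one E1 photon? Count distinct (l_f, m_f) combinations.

4

E1 requires Δl = ±1, so l_f ∈ {1, 3}; with 0 ≤ l_f ≤ n_f−1 = 4, the allowed l_f values are {1, 3}.
For l_f = 1: m_f ∈ {m_i−1, m_i, m_i+1} ∩ [−1, 1] = {-1} → 1 state.
For l_f = 3: m_f ∈ {m_i−1, m_i, m_i+1} ∩ [−3, 3] = {-3, -2, -1} → 3 states.
Total: 4.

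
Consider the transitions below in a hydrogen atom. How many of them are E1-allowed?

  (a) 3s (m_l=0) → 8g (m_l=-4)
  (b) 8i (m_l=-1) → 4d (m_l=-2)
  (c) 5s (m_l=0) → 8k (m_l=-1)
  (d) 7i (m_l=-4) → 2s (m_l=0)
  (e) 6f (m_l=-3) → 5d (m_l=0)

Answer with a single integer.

0

(a) forbidden — Δl = +4 (E1 requires Δl = ±1); Δm_l = -4 (E1 requires Δm_l = 0, ±1)
(b) forbidden — Δl = -4 (E1 requires Δl = ±1)
(c) forbidden — Δl = +7 (E1 requires Δl = ±1)
(d) forbidden — Δl = -6 (E1 requires Δl = ±1); Δm_l = +4 (E1 requires Δm_l = 0, ±1)
(e) forbidden — Δm_l = +3 (E1 requires Δm_l = 0, ±1)
Total allowed: 0 of 5.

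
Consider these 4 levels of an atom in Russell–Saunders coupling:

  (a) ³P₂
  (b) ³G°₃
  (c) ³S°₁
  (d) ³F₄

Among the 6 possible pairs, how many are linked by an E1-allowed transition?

2

(a)–(b): forbidden (ΔL).
(a)–(c): allowed.
(a)–(d): forbidden (parity, ΔL, ΔJ).
(b)–(c): forbidden (parity, ΔL, ΔJ).
(b)–(d): allowed.
(c)–(d): forbidden (ΔL, ΔJ).
Allowed pairs: 2 of 6.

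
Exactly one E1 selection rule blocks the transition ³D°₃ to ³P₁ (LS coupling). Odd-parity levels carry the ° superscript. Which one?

the ΔJ = 0, ±1 rule

Initial level: S=1, L=2, J=3, parity odd. Final level: S=1, L=1, J=1, parity even.
Parity must change: odd → even — satisfied.
ΔS = 0: S: 1 → 1 — satisfied.
ΔL = 0, ±1 (not L=0↔0): L: 2 → 1, ΔL = -1 — satisfied.
ΔJ = 0, ±1 (not J=0↔0): J: 3 → 1, ΔJ = -2 — violated.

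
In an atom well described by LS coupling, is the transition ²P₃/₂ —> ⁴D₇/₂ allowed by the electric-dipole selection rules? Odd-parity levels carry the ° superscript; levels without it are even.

Reading off the term symbols: S 1/2→3/2, L 1→2, J 3/2→7/2, parity even→even.
Parity must change: even → even — fails.
ΔS = 0: S: 1/2 → 3/2 — fails.
ΔL = 0, ±1 (not L=0↔0): L: 1 → 2, ΔL = +1 — passes.
ΔJ = 0, ±1 (not J=0↔0): J: 3/2 → 7/2, ΔJ = +2 — fails.
Rule(s) violated: parity, ΔS, ΔJ.

forbidden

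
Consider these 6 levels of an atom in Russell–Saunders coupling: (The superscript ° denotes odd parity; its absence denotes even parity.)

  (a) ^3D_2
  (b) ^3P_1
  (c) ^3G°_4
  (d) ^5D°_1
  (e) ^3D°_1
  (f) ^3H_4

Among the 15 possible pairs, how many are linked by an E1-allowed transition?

(a)–(b): forbidden (parity).
(a)–(c): forbidden (ΔL, ΔJ).
(a)–(d): forbidden (ΔS).
(a)–(e): allowed.
(a)–(f): forbidden (parity, ΔL, ΔJ).
(b)–(c): forbidden (ΔL, ΔJ).
(b)–(d): forbidden (ΔS).
(b)–(e): allowed.
(b)–(f): forbidden (parity, ΔL, ΔJ).
(c)–(d): forbidden (parity, ΔS, ΔL, ΔJ).
(c)–(e): forbidden (parity, ΔL, ΔJ).
(c)–(f): allowed.
(d)–(e): forbidden (parity, ΔS).
(d)–(f): forbidden (ΔS, ΔL, ΔJ).
(e)–(f): forbidden (ΔL, ΔJ).
Allowed pairs: 3 of 15.

3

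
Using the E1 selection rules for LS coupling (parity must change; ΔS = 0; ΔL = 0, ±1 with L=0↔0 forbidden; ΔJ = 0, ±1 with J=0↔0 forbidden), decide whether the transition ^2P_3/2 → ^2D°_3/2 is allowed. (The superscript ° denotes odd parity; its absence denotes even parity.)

allowed

Reading off the term symbols: S 1/2→1/2, L 1→2, J 3/2→3/2, parity even→odd.
Parity must change: even → odd — satisfied.
ΔS = 0: S: 1/2 → 1/2 — satisfied.
ΔL = 0, ±1 (not L=0↔0): L: 1 → 2, ΔL = +1 — satisfied.
ΔJ = 0, ±1 (not J=0↔0): J: 3/2 → 3/2, ΔJ = +0 — satisfied.
All four E1 rules are satisfied.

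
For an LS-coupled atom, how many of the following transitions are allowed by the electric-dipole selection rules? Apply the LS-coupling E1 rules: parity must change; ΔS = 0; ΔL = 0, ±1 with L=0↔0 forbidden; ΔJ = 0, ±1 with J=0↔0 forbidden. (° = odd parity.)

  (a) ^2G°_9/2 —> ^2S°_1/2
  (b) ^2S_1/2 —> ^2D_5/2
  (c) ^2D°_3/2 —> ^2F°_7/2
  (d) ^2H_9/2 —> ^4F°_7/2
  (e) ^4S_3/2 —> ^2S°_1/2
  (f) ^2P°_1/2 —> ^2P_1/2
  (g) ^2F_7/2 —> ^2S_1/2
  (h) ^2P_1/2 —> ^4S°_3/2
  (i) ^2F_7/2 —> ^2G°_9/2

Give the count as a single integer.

2

(a) forbidden (parity, ΔL, ΔJ fail)
(b) forbidden (parity, ΔL, ΔJ fail)
(c) forbidden (parity, ΔJ fail)
(d) forbidden (ΔS, ΔL fail)
(e) forbidden (ΔS, ΔL fail)
(f) allowed
(g) forbidden (parity, ΔL, ΔJ fail)
(h) forbidden (ΔS fails)
(i) allowed
Total allowed: 2 of 9.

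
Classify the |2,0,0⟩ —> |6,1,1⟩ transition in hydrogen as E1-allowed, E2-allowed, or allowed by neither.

Δl = 1 − 0 = +1; l_i + l_f = 1.
Δm_l = +1.
E1 (Δl = ±1, |Δm_l| ≤ 1): satisfied.
E2 (Δl = 0,±2, l_i+l_f ≥ 2, |Δm_l| ≤ 2): not satisfied.

E1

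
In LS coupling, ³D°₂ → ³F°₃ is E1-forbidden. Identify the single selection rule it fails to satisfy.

parity

Initial level: S=1, L=2, J=2, parity odd. Final level: S=1, L=3, J=3, parity odd.
Parity must change: odd → odd — fails.
ΔS = 0: S: 1 → 1 — passes.
ΔL = 0, ±1 (not L=0↔0): L: 2 → 3, ΔL = +1 — passes.
ΔJ = 0, ±1 (not J=0↔0): J: 2 → 3, ΔJ = +1 — passes.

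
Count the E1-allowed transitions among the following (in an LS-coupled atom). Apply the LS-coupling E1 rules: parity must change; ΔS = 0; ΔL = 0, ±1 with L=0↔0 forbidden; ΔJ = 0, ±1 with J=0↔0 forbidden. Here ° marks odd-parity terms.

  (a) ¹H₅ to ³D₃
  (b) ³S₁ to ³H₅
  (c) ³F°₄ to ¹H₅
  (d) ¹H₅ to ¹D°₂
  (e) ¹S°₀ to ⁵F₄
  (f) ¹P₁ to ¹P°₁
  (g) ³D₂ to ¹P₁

1

(a) forbidden (parity, ΔS, ΔL, ΔJ fail)
(b) forbidden (parity, ΔL, ΔJ fail)
(c) forbidden (ΔS, ΔL fail)
(d) forbidden (ΔL, ΔJ fail)
(e) forbidden (ΔS, ΔL, ΔJ fail)
(f) allowed
(g) forbidden (parity, ΔS fail)
Total allowed: 1 of 7.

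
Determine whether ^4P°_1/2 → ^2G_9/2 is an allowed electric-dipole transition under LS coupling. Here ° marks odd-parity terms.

forbidden

ΔL = 0, ±1 (not L=0↔0): L: 1 → 4, ΔL = +3 — fails.
Parity must change: odd → even — passes.
ΔS = 0: S: 3/2 → 1/2 — fails.
ΔJ = 0, ±1 (not J=0↔0): J: 1/2 → 9/2, ΔJ = +4 — fails.
Rule(s) violated: ΔS, ΔL, ΔJ.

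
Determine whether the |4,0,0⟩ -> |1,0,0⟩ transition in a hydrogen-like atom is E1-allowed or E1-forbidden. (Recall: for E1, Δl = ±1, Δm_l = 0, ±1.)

forbidden

l: 0 → 0 (Δl = +0). Δl = ±1 fails.
m_l: 0 → 0 (Δm_l = +0). |Δm_l| ≤ 1 passes.
The transition is electric-dipole forbidden.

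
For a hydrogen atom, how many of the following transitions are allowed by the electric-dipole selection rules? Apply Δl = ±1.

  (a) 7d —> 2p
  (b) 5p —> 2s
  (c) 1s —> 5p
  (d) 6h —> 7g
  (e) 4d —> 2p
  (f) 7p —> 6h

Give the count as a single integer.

5

(a) allowed
(b) allowed
(c) allowed
(d) allowed
(e) allowed
(f) forbidden — Δl = +4 (E1 requires Δl = ±1)
Total allowed: 5 of 6.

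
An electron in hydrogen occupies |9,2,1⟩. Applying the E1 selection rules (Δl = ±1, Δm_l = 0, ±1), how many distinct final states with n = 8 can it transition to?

E1 requires Δl = ±1, so l_f ∈ {1, 3}; with 0 ≤ l_f ≤ n_f−1 = 7, the allowed l_f values are {1, 3}.
For l_f = 1: m_f ∈ {m_i−1, m_i, m_i+1} ∩ [−1, 1] = {0, 1} → 2 states.
For l_f = 3: m_f ∈ {m_i−1, m_i, m_i+1} ∩ [−3, 3] = {0, 1, 2} → 3 states.
Total: 5.

5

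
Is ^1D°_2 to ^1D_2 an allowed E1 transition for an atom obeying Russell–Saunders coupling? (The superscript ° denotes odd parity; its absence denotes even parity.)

allowed

Reading off the term symbols: S 0→0, L 2→2, J 2→2, parity odd→even.
Parity must change: odd → even — passes.
ΔS = 0: S: 0 → 0 — passes.
ΔL = 0, ±1 (not L=0↔0): L: 2 → 2, ΔL = +0 — passes.
ΔJ = 0, ±1 (not J=0↔0): J: 2 → 2, ΔJ = +0 — passes.
All four E1 rules are satisfied.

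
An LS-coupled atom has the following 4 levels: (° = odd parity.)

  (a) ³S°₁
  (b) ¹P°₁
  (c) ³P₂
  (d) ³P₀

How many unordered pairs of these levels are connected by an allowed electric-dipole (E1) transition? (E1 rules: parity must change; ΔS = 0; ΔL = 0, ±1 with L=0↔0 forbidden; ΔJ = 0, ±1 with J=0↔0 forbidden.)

(a)–(b): forbidden (parity, ΔS).
(a)–(c): allowed.
(a)–(d): allowed.
(b)–(c): forbidden (ΔS).
(b)–(d): forbidden (ΔS).
(c)–(d): forbidden (parity, ΔJ).
Allowed pairs: 2 of 6.

2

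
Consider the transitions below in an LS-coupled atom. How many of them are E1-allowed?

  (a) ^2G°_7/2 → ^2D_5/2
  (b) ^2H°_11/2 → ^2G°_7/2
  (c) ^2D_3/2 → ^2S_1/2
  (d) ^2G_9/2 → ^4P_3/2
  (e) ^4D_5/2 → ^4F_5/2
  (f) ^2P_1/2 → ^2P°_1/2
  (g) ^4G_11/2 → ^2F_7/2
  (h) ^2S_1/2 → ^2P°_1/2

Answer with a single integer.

2

(a) forbidden (ΔL fails)
(b) forbidden (parity, ΔJ fail)
(c) forbidden (parity, ΔL fail)
(d) forbidden (parity, ΔS, ΔL, ΔJ fail)
(e) forbidden (parity fails)
(f) allowed
(g) forbidden (parity, ΔS, ΔJ fail)
(h) allowed
Total allowed: 2 of 8.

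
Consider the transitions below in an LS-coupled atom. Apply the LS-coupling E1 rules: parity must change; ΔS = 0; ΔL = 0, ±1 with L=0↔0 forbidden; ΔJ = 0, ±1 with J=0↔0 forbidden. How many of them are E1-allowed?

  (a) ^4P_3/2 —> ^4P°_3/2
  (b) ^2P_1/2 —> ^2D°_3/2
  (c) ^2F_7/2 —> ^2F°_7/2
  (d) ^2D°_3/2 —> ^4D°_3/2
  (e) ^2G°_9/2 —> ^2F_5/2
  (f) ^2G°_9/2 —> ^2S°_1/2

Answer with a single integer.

(a) allowed
(b) allowed
(c) allowed
(d) forbidden (parity, ΔS fail)
(e) forbidden (ΔJ fails)
(f) forbidden (parity, ΔL, ΔJ fail)
Total allowed: 3 of 6.

3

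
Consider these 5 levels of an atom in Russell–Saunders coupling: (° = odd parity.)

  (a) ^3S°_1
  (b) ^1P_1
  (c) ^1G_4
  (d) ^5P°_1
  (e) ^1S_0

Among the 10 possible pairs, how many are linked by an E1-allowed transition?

0

(a)–(b): forbidden (ΔS).
(a)–(c): forbidden (ΔS, ΔL, ΔJ).
(a)–(d): forbidden (parity, ΔS).
(a)–(e): forbidden (ΔS, ΔL).
(b)–(c): forbidden (parity, ΔL, ΔJ).
(b)–(d): forbidden (ΔS).
(b)–(e): forbidden (parity).
(c)–(d): forbidden (ΔS, ΔL, ΔJ).
(c)–(e): forbidden (parity, ΔL, ΔJ).
(d)–(e): forbidden (ΔS).
Allowed pairs: 0 of 10.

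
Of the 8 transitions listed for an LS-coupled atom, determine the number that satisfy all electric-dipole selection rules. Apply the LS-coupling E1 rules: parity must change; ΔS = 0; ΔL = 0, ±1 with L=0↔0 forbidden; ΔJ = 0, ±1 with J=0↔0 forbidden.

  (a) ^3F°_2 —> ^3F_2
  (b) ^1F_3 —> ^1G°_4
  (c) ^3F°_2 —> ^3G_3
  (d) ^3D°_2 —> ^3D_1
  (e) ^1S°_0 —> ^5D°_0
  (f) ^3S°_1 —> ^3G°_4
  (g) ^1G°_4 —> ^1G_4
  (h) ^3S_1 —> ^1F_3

(a) allowed
(b) allowed
(c) allowed
(d) allowed
(e) forbidden (parity, ΔS, ΔL, ΔJ fail)
(f) forbidden (parity, ΔL, ΔJ fail)
(g) allowed
(h) forbidden (parity, ΔS, ΔL, ΔJ fail)
Total allowed: 5 of 8.

5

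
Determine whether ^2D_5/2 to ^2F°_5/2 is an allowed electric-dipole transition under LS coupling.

allowed

Reading off the term symbols: S 1/2→1/2, L 2→3, J 5/2→5/2, parity even→odd.
Parity must change: even → odd — passes.
ΔS = 0: S: 1/2 → 1/2 — passes.
ΔL = 0, ±1 (not L=0↔0): L: 2 → 3, ΔL = +1 — passes.
ΔJ = 0, ±1 (not J=0↔0): J: 5/2 → 5/2, ΔJ = +0 — passes.
All four E1 rules are satisfied.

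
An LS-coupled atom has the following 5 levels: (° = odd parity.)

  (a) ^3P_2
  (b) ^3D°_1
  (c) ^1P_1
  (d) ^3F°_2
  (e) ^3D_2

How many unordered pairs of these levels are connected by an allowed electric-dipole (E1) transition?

(a)–(b): allowed.
(a)–(c): forbidden (parity, ΔS).
(a)–(d): forbidden (ΔL).
(a)–(e): forbidden (parity).
(b)–(c): forbidden (ΔS).
(b)–(d): forbidden (parity).
(b)–(e): allowed.
(c)–(d): forbidden (ΔS, ΔL).
(c)–(e): forbidden (parity, ΔS).
(d)–(e): allowed.
Allowed pairs: 3 of 10.

3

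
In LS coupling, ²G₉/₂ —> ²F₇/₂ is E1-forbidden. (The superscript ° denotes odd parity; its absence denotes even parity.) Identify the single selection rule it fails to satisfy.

parity

ΔJ = 0, ±1 (not J=0↔0): J: 9/2 → 7/2, ΔJ = -1 — satisfied.
ΔS = 0: S: 1/2 → 1/2 — satisfied.
ΔL = 0, ±1 (not L=0↔0): L: 4 → 3, ΔL = -1 — satisfied.
Parity must change: even → even — violated.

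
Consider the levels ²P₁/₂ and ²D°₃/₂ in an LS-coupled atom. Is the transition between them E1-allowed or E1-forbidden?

allowed

ΔL = 0, ±1 (not L=0↔0): L: 1 → 2, ΔL = +1 — ✓.
Parity must change: even → odd — ✓.
ΔS = 0: S: 1/2 → 1/2 — ✓.
ΔJ = 0, ±1 (not J=0↔0): J: 1/2 → 3/2, ΔJ = +1 — ✓.
All four E1 rules are satisfied.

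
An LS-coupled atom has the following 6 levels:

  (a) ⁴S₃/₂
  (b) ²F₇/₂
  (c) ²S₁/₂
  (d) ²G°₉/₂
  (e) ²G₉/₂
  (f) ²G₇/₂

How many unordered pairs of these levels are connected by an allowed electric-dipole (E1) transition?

3

(a)–(b): forbidden (parity, ΔS, ΔL, ΔJ).
(a)–(c): forbidden (parity, ΔS, ΔL).
(a)–(d): forbidden (ΔS, ΔL, ΔJ).
(a)–(e): forbidden (parity, ΔS, ΔL, ΔJ).
(a)–(f): forbidden (parity, ΔS, ΔL, ΔJ).
(b)–(c): forbidden (parity, ΔL, ΔJ).
(b)–(d): allowed.
(b)–(e): forbidden (parity).
(b)–(f): forbidden (parity).
(c)–(d): forbidden (ΔL, ΔJ).
(c)–(e): forbidden (parity, ΔL, ΔJ).
(c)–(f): forbidden (parity, ΔL, ΔJ).
(d)–(e): allowed.
(d)–(f): allowed.
(e)–(f): forbidden (parity).
Allowed pairs: 3 of 15.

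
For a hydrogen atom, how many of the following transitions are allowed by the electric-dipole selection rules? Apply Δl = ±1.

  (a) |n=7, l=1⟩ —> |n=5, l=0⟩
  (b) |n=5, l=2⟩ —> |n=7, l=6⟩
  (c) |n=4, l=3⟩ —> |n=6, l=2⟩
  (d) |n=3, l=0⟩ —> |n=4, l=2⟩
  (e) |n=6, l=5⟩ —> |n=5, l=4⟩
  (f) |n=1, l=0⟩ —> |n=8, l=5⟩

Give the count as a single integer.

3

(a) allowed
(b) forbidden — Δl = +4 (E1 requires Δl = ±1)
(c) allowed
(d) forbidden — Δl = +2 (E1 requires Δl = ±1)
(e) allowed
(f) forbidden — Δl = +5 (E1 requires Δl = ±1)
Total allowed: 3 of 6.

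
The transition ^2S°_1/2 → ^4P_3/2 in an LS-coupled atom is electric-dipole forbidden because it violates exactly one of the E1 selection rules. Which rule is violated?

Parity must change: odd → even — ✓.
ΔS = 0: S: 1/2 → 3/2 — ✗.
ΔL = 0, ±1 (not L=0↔0): L: 0 → 1, ΔL = +1 — ✓.
ΔJ = 0, ±1 (not J=0↔0): J: 1/2 → 3/2, ΔJ = +1 — ✓.

the ΔS = 0 rule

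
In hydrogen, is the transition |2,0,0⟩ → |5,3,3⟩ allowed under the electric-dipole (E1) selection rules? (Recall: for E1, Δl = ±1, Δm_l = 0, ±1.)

l: 0 → 3 (Δl = +3). Δl = ±1 fails.
m_l: 0 → 3 (Δm_l = +3). |Δm_l| ≤ 1 fails.
The transition is electric-dipole forbidden.

forbidden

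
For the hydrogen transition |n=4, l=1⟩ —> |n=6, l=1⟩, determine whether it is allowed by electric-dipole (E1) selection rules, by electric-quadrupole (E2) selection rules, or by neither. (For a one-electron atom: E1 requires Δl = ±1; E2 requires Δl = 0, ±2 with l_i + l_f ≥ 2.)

E2

Δl = 1 − 1 = +0; l_i + l_f = 2.
E1 (Δl = ±1): not satisfied.
E2 (Δl = 0,±2, l_i+l_f ≥ 2): satisfied.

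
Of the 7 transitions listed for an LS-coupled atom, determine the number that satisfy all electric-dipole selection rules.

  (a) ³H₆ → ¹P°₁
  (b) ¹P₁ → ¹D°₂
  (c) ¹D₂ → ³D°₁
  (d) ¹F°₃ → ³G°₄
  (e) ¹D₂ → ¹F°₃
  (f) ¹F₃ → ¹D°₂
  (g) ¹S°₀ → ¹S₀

3

(a) forbidden (ΔS, ΔL, ΔJ fail)
(b) allowed
(c) forbidden (ΔS fails)
(d) forbidden (parity, ΔS fail)
(e) allowed
(f) allowed
(g) forbidden (ΔL, ΔJ fail)
Total allowed: 3 of 7.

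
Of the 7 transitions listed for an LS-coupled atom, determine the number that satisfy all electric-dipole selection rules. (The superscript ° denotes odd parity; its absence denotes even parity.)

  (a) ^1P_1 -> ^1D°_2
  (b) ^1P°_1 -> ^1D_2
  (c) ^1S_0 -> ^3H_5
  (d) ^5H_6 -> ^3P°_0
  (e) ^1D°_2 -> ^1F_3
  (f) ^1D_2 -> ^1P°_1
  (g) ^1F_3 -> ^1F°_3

(a) allowed
(b) allowed
(c) forbidden (parity, ΔS, ΔL, ΔJ fail)
(d) forbidden (ΔS, ΔL, ΔJ fail)
(e) allowed
(f) allowed
(g) allowed
Total allowed: 5 of 7.

5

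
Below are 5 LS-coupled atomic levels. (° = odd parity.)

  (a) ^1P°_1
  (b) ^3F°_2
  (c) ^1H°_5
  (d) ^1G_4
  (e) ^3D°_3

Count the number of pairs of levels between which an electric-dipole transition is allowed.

(a)–(b): forbidden (parity, ΔS, ΔL).
(a)–(c): forbidden (parity, ΔL, ΔJ).
(a)–(d): forbidden (ΔL, ΔJ).
(a)–(e): forbidden (parity, ΔS, ΔJ).
(b)–(c): forbidden (parity, ΔS, ΔL, ΔJ).
(b)–(d): forbidden (ΔS, ΔJ).
(b)–(e): forbidden (parity).
(c)–(d): allowed.
(c)–(e): forbidden (parity, ΔS, ΔL, ΔJ).
(d)–(e): forbidden (ΔS, ΔL).
Allowed pairs: 1 of 10.

1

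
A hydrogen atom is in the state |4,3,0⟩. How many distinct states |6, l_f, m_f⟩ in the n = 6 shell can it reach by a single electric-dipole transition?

E1 requires Δl = ±1, so l_f ∈ {2, 4}; with 0 ≤ l_f ≤ n_f−1 = 5, the allowed l_f values are {2, 4}.
For l_f = 2: m_f ∈ {m_i−1, m_i, m_i+1} ∩ [−2, 2] = {-1, 0, 1} → 3 states.
For l_f = 4: m_f ∈ {m_i−1, m_i, m_i+1} ∩ [−4, 4] = {-1, 0, 1} → 3 states.
Total: 6.

6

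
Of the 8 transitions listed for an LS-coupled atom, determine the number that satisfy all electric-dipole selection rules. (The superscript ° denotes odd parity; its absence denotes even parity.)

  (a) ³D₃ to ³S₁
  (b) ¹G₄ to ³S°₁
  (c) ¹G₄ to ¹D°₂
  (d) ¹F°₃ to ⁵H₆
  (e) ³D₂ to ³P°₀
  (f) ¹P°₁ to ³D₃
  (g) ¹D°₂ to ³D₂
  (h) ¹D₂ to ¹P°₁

(a) forbidden (parity, ΔL, ΔJ fail)
(b) forbidden (ΔS, ΔL, ΔJ fail)
(c) forbidden (ΔL, ΔJ fail)
(d) forbidden (ΔS, ΔL, ΔJ fail)
(e) forbidden (ΔJ fails)
(f) forbidden (ΔS, ΔJ fail)
(g) forbidden (ΔS fails)
(h) allowed
Total allowed: 1 of 8.

1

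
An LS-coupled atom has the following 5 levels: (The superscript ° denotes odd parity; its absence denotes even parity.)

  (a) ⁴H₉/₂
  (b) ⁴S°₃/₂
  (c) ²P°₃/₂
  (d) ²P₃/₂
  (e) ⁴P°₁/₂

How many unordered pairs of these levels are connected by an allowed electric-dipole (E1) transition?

(a)–(b): forbidden (ΔL, ΔJ).
(a)–(c): forbidden (ΔS, ΔL, ΔJ).
(a)–(d): forbidden (parity, ΔS, ΔL, ΔJ).
(a)–(e): forbidden (ΔL, ΔJ).
(b)–(c): forbidden (parity, ΔS).
(b)–(d): forbidden (ΔS).
(b)–(e): forbidden (parity).
(c)–(d): allowed.
(c)–(e): forbidden (parity, ΔS).
(d)–(e): forbidden (ΔS).
Allowed pairs: 1 of 10.

1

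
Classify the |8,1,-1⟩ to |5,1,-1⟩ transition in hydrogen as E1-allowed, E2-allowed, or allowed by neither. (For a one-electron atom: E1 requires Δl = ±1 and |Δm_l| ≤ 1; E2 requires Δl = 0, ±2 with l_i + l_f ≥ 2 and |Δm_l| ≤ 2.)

Δl = 1 − 1 = +0; l_i + l_f = 2.
Δm_l = +0.
E1 (Δl = ±1, |Δm_l| ≤ 1): not satisfied.
E2 (Δl = 0,±2, l_i+l_f ≥ 2, |Δm_l| ≤ 2): satisfied.

E2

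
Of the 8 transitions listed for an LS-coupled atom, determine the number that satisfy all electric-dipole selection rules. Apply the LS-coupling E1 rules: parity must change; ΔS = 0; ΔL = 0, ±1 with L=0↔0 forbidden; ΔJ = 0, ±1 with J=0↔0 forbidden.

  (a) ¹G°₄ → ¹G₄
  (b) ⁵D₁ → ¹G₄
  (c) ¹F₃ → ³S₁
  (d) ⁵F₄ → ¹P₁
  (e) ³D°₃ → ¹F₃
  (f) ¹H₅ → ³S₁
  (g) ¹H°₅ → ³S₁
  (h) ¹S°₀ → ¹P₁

2

(a) allowed
(b) forbidden (parity, ΔS, ΔL, ΔJ fail)
(c) forbidden (parity, ΔS, ΔL, ΔJ fail)
(d) forbidden (parity, ΔS, ΔL, ΔJ fail)
(e) forbidden (ΔS fails)
(f) forbidden (parity, ΔS, ΔL, ΔJ fail)
(g) forbidden (ΔS, ΔL, ΔJ fail)
(h) allowed
Total allowed: 2 of 8.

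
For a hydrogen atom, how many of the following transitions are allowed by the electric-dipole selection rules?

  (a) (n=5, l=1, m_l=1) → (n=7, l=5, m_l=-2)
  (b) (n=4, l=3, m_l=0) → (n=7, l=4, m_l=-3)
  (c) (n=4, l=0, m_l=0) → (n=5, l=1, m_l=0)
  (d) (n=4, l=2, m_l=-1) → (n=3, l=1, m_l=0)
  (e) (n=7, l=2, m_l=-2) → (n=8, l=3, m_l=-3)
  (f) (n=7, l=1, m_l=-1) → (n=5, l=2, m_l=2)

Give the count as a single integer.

3

(a) forbidden — Δl = +4 (E1 requires Δl = ±1); Δm_l = -3 (E1 requires Δm_l = 0, ±1)
(b) forbidden — Δm_l = -3 (E1 requires Δm_l = 0, ±1)
(c) allowed
(d) allowed
(e) allowed
(f) forbidden — Δm_l = +3 (E1 requires Δm_l = 0, ±1)
Total allowed: 3 of 6.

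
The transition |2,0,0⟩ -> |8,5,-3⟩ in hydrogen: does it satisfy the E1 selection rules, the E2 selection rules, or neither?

neither

Δl = 5 − 0 = +5; l_i + l_f = 5.
Δm_l = -3.
E1 (Δl = ±1, |Δm_l| ≤ 1): not satisfied.
E2 (Δl = 0,±2, l_i+l_f ≥ 2, |Δm_l| ≤ 2): not satisfied.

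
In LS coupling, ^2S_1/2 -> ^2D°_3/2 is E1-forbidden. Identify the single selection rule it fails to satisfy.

the ΔL = 0, ±1 rule

Parity must change: even → odd — ok.
ΔS = 0: S: 1/2 → 1/2 — ok.
ΔL = 0, ±1 (not L=0↔0): L: 0 → 2, ΔL = +2 — fails.
ΔJ = 0, ±1 (not J=0↔0): J: 1/2 → 3/2, ΔJ = +1 — ok.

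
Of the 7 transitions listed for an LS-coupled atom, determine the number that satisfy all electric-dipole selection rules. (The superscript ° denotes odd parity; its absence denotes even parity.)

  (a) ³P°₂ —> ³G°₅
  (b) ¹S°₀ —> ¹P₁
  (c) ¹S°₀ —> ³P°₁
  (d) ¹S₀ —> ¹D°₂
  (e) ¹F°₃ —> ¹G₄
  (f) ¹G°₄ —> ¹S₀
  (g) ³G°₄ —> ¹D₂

2

(a) forbidden (parity, ΔL, ΔJ fail)
(b) allowed
(c) forbidden (parity, ΔS fail)
(d) forbidden (ΔL, ΔJ fail)
(e) allowed
(f) forbidden (ΔL, ΔJ fail)
(g) forbidden (ΔS, ΔL, ΔJ fail)
Total allowed: 2 of 7.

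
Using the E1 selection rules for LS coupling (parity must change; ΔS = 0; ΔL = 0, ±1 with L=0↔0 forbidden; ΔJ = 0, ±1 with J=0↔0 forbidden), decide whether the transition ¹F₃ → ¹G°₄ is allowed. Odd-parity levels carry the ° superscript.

Parity must change: even → odd — passes.
ΔS = 0: S: 0 → 0 — passes.
ΔL = 0, ±1 (not L=0↔0): L: 3 → 4, ΔL = +1 — passes.
ΔJ = 0, ±1 (not J=0↔0): J: 3 → 4, ΔJ = +1 — passes.
All four E1 rules are satisfied.

allowed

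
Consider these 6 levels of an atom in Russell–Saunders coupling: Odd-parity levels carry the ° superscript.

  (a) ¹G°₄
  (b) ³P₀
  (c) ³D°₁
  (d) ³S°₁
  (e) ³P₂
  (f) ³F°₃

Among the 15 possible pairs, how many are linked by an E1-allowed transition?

4

(a)–(b): forbidden (ΔS, ΔL, ΔJ).
(a)–(c): forbidden (parity, ΔS, ΔL, ΔJ).
(a)–(d): forbidden (parity, ΔS, ΔL, ΔJ).
(a)–(e): forbidden (ΔS, ΔL, ΔJ).
(a)–(f): forbidden (parity, ΔS).
(b)–(c): allowed.
(b)–(d): allowed.
(b)–(e): forbidden (parity, ΔJ).
(b)–(f): forbidden (ΔL, ΔJ).
(c)–(d): forbidden (parity, ΔL).
(c)–(e): allowed.
(c)–(f): forbidden (parity, ΔJ).
(d)–(e): allowed.
(d)–(f): forbidden (parity, ΔL, ΔJ).
(e)–(f): forbidden (ΔL).
Allowed pairs: 4 of 15.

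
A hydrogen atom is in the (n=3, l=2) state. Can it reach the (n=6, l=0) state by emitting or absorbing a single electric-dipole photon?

forbidden

Δl = 0 − 2 = -2; the E1 rule Δl = ±1 is fails.
The transition is electric-dipole forbidden.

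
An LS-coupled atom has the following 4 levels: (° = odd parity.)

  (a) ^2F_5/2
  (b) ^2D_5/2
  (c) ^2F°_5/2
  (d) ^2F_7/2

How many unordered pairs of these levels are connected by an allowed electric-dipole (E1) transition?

3

(a)–(b): forbidden (parity).
(a)–(c): allowed.
(a)–(d): forbidden (parity).
(b)–(c): allowed.
(b)–(d): forbidden (parity).
(c)–(d): allowed.
Allowed pairs: 3 of 6.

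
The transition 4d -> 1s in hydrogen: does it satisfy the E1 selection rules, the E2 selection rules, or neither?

E2

Δl = 0 − 2 = -2; l_i + l_f = 2.
E1 (Δl = ±1): not satisfied.
E2 (Δl = 0,±2, l_i+l_f ≥ 2): satisfied.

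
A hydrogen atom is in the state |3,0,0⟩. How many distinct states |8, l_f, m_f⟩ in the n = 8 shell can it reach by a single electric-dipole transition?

3

E1 requires Δl = ±1, so l_f ∈ {-1, 1}; with 0 ≤ l_f ≤ n_f−1 = 7, the allowed l_f values are {1}.
For l_f = 1: m_f ∈ {m_i−1, m_i, m_i+1} ∩ [−1, 1] = {-1, 0, 1} → 3 states.
Total: 3.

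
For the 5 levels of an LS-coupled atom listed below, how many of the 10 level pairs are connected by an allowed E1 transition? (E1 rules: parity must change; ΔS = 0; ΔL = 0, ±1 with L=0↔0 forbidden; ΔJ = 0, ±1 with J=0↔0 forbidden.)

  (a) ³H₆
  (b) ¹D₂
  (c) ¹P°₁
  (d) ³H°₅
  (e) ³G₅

3

(a)–(b): forbidden (parity, ΔS, ΔL, ΔJ).
(a)–(c): forbidden (ΔS, ΔL, ΔJ).
(a)–(d): allowed.
(a)–(e): forbidden (parity).
(b)–(c): allowed.
(b)–(d): forbidden (ΔS, ΔL, ΔJ).
(b)–(e): forbidden (parity, ΔS, ΔL, ΔJ).
(c)–(d): forbidden (parity, ΔS, ΔL, ΔJ).
(c)–(e): forbidden (ΔS, ΔL, ΔJ).
(d)–(e): allowed.
Allowed pairs: 3 of 10.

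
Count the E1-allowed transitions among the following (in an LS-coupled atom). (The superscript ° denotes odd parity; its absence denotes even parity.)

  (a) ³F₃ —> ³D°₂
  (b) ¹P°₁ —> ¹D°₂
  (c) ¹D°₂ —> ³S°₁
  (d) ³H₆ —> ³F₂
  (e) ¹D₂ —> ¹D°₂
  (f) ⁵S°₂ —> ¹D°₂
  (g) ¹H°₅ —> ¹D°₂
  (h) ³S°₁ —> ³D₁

(a) allowed
(b) forbidden (parity fails)
(c) forbidden (parity, ΔS, ΔL fail)
(d) forbidden (parity, ΔL, ΔJ fail)
(e) allowed
(f) forbidden (parity, ΔS, ΔL fail)
(g) forbidden (parity, ΔL, ΔJ fail)
(h) forbidden (ΔL fails)
Total allowed: 2 of 8.

2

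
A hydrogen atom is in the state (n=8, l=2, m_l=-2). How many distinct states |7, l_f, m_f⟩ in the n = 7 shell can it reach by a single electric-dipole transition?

4

E1 requires Δl = ±1, so l_f ∈ {1, 3}; with 0 ≤ l_f ≤ n_f−1 = 6, the allowed l_f values are {1, 3}.
For l_f = 1: m_f ∈ {m_i−1, m_i, m_i+1} ∩ [−1, 1] = {-1} → 1 state.
For l_f = 3: m_f ∈ {m_i−1, m_i, m_i+1} ∩ [−3, 3] = {-3, -2, -1} → 3 states.
Total: 4.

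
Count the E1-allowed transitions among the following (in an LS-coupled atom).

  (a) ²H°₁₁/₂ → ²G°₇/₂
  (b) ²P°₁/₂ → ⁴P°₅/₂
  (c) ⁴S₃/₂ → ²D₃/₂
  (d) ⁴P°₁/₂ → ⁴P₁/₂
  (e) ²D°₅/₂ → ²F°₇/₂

(a) forbidden (parity, ΔJ fail)
(b) forbidden (parity, ΔS, ΔJ fail)
(c) forbidden (parity, ΔS, ΔL fail)
(d) allowed
(e) forbidden (parity fails)
Total allowed: 1 of 5.

1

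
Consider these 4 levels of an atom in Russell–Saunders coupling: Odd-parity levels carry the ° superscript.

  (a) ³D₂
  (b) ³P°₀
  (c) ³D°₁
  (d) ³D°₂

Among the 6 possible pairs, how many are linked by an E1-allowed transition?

(a)–(b): forbidden (ΔJ).
(a)–(c): allowed.
(a)–(d): allowed.
(b)–(c): forbidden (parity).
(b)–(d): forbidden (parity, ΔJ).
(c)–(d): forbidden (parity).
Allowed pairs: 2 of 6.

2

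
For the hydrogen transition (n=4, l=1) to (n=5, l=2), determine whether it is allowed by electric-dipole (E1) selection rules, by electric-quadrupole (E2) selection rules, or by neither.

Δl = 2 − 1 = +1; l_i + l_f = 3.
E1 (Δl = ±1): satisfied.
E2 (Δl = 0,±2, l_i+l_f ≥ 2): not satisfied.

E1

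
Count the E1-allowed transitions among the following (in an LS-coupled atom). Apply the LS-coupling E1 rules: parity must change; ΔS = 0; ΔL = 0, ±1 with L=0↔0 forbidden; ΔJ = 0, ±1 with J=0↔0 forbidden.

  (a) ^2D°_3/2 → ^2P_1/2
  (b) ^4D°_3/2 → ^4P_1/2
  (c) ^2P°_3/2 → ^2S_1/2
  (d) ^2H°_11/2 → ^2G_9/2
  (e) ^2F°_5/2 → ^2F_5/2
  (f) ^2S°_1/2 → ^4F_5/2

5

(a) allowed
(b) allowed
(c) allowed
(d) allowed
(e) allowed
(f) forbidden (ΔS, ΔL, ΔJ fail)
Total allowed: 5 of 6.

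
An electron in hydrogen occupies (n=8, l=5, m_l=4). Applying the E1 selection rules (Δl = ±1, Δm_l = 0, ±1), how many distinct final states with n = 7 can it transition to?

E1 requires Δl = ±1, so l_f ∈ {4, 6}; with 0 ≤ l_f ≤ n_f−1 = 6, the allowed l_f values are {4, 6}.
For l_f = 4: m_f ∈ {m_i−1, m_i, m_i+1} ∩ [−4, 4] = {3, 4} → 2 states.
For l_f = 6: m_f ∈ {m_i−1, m_i, m_i+1} ∩ [−6, 6] = {3, 4, 5} → 3 states.
Total: 5.

5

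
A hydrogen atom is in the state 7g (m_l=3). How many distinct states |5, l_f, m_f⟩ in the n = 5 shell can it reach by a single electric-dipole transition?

E1 requires Δl = ±1, so l_f ∈ {3, 5}; with 0 ≤ l_f ≤ n_f−1 = 4, the allowed l_f values are {3}.
For l_f = 3: m_f ∈ {m_i−1, m_i, m_i+1} ∩ [−3, 3] = {2, 3} → 2 states.
Total: 2.

2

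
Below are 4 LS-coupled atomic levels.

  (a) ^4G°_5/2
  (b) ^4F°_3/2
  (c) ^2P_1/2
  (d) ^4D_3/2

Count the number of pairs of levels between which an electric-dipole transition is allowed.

1

(a)–(b): forbidden (parity).
(a)–(c): forbidden (ΔS, ΔL, ΔJ).
(a)–(d): forbidden (ΔL).
(b)–(c): forbidden (ΔS, ΔL).
(b)–(d): allowed.
(c)–(d): forbidden (parity, ΔS).
Allowed pairs: 1 of 6.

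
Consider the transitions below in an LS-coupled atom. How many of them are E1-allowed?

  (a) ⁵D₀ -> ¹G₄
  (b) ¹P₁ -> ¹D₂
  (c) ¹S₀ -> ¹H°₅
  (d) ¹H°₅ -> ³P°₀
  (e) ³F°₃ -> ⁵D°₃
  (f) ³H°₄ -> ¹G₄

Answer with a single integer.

(a) forbidden (parity, ΔS, ΔL, ΔJ fail)
(b) forbidden (parity fails)
(c) forbidden (ΔL, ΔJ fail)
(d) forbidden (parity, ΔS, ΔL, ΔJ fail)
(e) forbidden (parity, ΔS fail)
(f) forbidden (ΔS fails)
Total allowed: 0 of 6.

0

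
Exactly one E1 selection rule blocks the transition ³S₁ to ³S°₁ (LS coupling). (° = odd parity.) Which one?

Reading off the term symbols: S 1→1, L 0→0, J 1→1, parity even→odd.
Parity must change: even → odd — satisfied.
ΔS = 0: S: 1 → 1 — satisfied.
ΔL = 0, ±1 (not L=0↔0): L: 0 → 0, ΔL = +0 — violated.
ΔJ = 0, ±1 (not J=0↔0): J: 1 → 1, ΔJ = +0 — satisfied.

the L=0 ↔ L=0 exclusion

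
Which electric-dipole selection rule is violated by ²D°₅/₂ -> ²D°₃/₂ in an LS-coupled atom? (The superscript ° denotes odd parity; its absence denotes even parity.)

parity

Parity must change: odd → odd — ✗.
ΔS = 0: S: 1/2 → 1/2 — ✓.
ΔL = 0, ±1 (not L=0↔0): L: 2 → 2, ΔL = +0 — ✓.
ΔJ = 0, ±1 (not J=0↔0): J: 5/2 → 3/2, ΔJ = -1 — ✓.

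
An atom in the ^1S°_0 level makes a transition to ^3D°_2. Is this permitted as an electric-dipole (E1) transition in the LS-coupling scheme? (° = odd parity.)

forbidden

Reading off the term symbols: S 0→1, L 0→2, J 0→2, parity odd→odd.
ΔS = 0: S: 0 → 1 — fails.
ΔJ = 0, ±1 (not J=0↔0): J: 0 → 2, ΔJ = +2 — fails.
Parity must change: odd → odd — fails.
ΔL = 0, ±1 (not L=0↔0): L: 0 → 2, ΔL = +2 — fails.
Rule(s) violated: parity, ΔS, ΔL, ΔJ.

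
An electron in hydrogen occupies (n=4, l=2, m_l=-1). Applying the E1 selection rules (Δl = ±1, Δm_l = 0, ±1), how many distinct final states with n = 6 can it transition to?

5

E1 requires Δl = ±1, so l_f ∈ {1, 3}; with 0 ≤ l_f ≤ n_f−1 = 5, the allowed l_f values are {1, 3}.
For l_f = 1: m_f ∈ {m_i−1, m_i, m_i+1} ∩ [−1, 1] = {-1, 0} → 2 states.
For l_f = 3: m_f ∈ {m_i−1, m_i, m_i+1} ∩ [−3, 3] = {-2, -1, 0} → 3 states.
Total: 5.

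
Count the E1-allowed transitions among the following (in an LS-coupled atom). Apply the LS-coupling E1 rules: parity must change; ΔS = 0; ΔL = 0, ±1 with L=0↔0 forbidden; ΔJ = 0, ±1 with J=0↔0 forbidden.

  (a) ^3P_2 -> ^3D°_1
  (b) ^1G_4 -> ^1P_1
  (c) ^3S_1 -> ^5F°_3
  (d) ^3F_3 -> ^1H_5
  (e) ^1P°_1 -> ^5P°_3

(a) allowed
(b) forbidden (parity, ΔL, ΔJ fail)
(c) forbidden (ΔS, ΔL, ΔJ fail)
(d) forbidden (parity, ΔS, ΔL, ΔJ fail)
(e) forbidden (parity, ΔS, ΔJ fail)
Total allowed: 1 of 5.

1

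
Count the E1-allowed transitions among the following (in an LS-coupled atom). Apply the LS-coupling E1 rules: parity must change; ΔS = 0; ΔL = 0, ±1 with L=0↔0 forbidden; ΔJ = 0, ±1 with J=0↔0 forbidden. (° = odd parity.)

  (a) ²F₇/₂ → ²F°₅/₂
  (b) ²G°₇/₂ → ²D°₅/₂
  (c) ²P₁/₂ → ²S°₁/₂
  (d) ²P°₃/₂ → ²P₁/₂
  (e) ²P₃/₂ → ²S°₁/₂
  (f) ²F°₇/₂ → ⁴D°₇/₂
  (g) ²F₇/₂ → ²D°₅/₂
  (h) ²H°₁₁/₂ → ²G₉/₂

(a) allowed
(b) forbidden (parity, ΔL fail)
(c) allowed
(d) allowed
(e) allowed
(f) forbidden (parity, ΔS fail)
(g) allowed
(h) allowed
Total allowed: 6 of 8.

6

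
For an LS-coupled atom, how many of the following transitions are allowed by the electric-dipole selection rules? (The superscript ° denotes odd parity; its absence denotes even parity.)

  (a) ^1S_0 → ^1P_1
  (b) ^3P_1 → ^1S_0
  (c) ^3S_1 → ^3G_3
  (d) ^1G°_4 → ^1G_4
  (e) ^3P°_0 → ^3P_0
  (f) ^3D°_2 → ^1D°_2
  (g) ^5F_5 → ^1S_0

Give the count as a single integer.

1

(a) forbidden (parity fails)
(b) forbidden (parity, ΔS fail)
(c) forbidden (parity, ΔL, ΔJ fail)
(d) allowed
(e) forbidden (ΔJ fails)
(f) forbidden (parity, ΔS fail)
(g) forbidden (parity, ΔS, ΔL, ΔJ fail)
Total allowed: 1 of 7.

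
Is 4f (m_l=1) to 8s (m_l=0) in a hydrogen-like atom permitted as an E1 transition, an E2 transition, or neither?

Δl = 0 − 3 = -3; l_i + l_f = 3.
Δm_l = -1.
E1 (Δl = ±1, |Δm_l| ≤ 1): not satisfied.
E2 (Δl = 0,±2, l_i+l_f ≥ 2, |Δm_l| ≤ 2): not satisfied.

neither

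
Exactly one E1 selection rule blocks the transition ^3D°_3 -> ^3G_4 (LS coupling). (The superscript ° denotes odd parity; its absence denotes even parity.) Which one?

the ΔL = 0, ±1 rule

Initial level: S=1, L=2, J=3, parity odd. Final level: S=1, L=4, J=4, parity even.
ΔJ = 0, ±1 (not J=0↔0): J: 3 → 4, ΔJ = +1 — passes.
ΔS = 0: S: 1 → 1 — passes.
Parity must change: odd → even — passes.
ΔL = 0, ±1 (not L=0↔0): L: 2 → 4, ΔL = +2 — fails.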